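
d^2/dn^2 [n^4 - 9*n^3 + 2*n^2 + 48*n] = 12*n^2 - 54*n + 4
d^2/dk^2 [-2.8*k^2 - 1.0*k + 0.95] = -5.60000000000000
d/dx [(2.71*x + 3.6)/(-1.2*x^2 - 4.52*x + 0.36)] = (3.252*x^2 + 8.64*x + 17.2476)/(1.44*x^4 + 10.848*x^3 + 19.5664*x^2 - 3.2544*x + 0.1296)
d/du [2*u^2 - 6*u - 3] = 4*u - 6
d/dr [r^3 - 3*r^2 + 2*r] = 3*r^2 - 6*r + 2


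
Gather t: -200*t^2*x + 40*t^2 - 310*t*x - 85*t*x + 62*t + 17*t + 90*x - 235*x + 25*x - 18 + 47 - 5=t^2*(40 - 200*x) + t*(79 - 395*x) - 120*x + 24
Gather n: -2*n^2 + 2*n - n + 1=-2*n^2 + n + 1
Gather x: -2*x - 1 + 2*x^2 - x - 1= 2*x^2 - 3*x - 2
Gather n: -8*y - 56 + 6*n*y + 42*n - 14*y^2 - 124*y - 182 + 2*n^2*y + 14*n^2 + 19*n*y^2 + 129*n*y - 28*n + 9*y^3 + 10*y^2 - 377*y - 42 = n^2*(2*y + 14) + n*(19*y^2 + 135*y + 14) + 9*y^3 - 4*y^2 - 509*y - 280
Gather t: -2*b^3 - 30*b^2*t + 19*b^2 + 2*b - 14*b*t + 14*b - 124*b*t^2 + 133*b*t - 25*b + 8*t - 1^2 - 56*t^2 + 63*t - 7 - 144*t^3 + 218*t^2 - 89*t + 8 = -2*b^3 + 19*b^2 - 9*b - 144*t^3 + t^2*(162 - 124*b) + t*(-30*b^2 + 119*b - 18)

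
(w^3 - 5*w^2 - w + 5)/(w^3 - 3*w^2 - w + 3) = (w - 5)/(w - 3)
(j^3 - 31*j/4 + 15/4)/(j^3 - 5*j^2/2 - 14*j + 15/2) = (j - 5/2)/(j - 5)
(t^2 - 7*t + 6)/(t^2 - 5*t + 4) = (t - 6)/(t - 4)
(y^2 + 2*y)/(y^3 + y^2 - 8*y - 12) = y/(y^2 - y - 6)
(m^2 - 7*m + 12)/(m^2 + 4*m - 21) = (m - 4)/(m + 7)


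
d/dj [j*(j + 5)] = 2*j + 5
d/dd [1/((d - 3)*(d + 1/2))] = 2*(5 - 4*d)/(4*d^4 - 20*d^3 + 13*d^2 + 30*d + 9)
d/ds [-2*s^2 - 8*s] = -4*s - 8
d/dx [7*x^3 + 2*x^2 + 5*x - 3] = 21*x^2 + 4*x + 5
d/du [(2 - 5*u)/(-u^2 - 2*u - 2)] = (-5*u^2 + 4*u + 14)/(u^4 + 4*u^3 + 8*u^2 + 8*u + 4)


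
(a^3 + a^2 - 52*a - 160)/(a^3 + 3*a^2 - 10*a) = (a^2 - 4*a - 32)/(a*(a - 2))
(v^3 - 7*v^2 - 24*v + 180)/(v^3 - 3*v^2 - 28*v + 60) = (v - 6)/(v - 2)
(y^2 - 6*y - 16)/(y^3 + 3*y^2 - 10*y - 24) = (y - 8)/(y^2 + y - 12)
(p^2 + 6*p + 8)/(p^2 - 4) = (p + 4)/(p - 2)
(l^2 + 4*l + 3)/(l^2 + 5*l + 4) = (l + 3)/(l + 4)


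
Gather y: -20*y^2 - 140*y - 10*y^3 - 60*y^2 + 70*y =-10*y^3 - 80*y^2 - 70*y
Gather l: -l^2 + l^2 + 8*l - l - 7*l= 0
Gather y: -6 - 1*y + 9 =3 - y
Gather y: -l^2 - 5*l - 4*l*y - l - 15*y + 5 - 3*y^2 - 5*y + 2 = -l^2 - 6*l - 3*y^2 + y*(-4*l - 20) + 7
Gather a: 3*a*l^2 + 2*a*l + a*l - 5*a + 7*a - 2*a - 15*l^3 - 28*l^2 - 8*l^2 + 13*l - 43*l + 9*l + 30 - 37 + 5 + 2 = a*(3*l^2 + 3*l) - 15*l^3 - 36*l^2 - 21*l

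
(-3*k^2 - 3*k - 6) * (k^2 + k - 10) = -3*k^4 - 6*k^3 + 21*k^2 + 24*k + 60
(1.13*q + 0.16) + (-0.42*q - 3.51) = 0.71*q - 3.35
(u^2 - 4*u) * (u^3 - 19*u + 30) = u^5 - 4*u^4 - 19*u^3 + 106*u^2 - 120*u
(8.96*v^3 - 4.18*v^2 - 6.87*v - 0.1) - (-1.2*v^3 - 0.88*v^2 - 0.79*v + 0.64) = 10.16*v^3 - 3.3*v^2 - 6.08*v - 0.74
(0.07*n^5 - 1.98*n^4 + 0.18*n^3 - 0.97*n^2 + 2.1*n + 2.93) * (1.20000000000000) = 0.084*n^5 - 2.376*n^4 + 0.216*n^3 - 1.164*n^2 + 2.52*n + 3.516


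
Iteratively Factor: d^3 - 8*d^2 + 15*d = (d - 5)*(d^2 - 3*d) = d*(d - 5)*(d - 3)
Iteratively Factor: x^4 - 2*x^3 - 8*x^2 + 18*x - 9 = (x + 3)*(x^3 - 5*x^2 + 7*x - 3) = (x - 1)*(x + 3)*(x^2 - 4*x + 3) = (x - 1)^2*(x + 3)*(x - 3)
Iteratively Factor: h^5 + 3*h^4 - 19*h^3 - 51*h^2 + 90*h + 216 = (h + 3)*(h^4 - 19*h^2 + 6*h + 72) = (h - 3)*(h + 3)*(h^3 + 3*h^2 - 10*h - 24) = (h - 3)^2*(h + 3)*(h^2 + 6*h + 8) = (h - 3)^2*(h + 2)*(h + 3)*(h + 4)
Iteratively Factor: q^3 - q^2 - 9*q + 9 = (q - 1)*(q^2 - 9) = (q - 1)*(q + 3)*(q - 3)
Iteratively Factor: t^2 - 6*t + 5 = (t - 1)*(t - 5)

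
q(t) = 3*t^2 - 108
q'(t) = 6*t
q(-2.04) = -95.52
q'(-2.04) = -12.24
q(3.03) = -80.46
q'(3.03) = 18.18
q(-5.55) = -15.59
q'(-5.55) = -33.30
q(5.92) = -2.86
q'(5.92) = 35.52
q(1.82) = -98.06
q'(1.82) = 10.92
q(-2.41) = -90.58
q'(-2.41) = -14.46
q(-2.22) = -93.21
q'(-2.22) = -13.32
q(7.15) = 45.37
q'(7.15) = 42.90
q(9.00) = 135.00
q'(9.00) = 54.00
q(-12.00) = 324.00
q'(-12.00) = -72.00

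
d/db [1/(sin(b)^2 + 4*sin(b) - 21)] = -2*(sin(b) + 2)*cos(b)/(sin(b)^2 + 4*sin(b) - 21)^2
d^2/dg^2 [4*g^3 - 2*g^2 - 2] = 24*g - 4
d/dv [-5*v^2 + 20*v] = 20 - 10*v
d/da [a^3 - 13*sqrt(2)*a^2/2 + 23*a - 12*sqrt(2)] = 3*a^2 - 13*sqrt(2)*a + 23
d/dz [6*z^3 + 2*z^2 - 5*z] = 18*z^2 + 4*z - 5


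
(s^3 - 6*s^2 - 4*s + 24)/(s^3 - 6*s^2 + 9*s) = (s^3 - 6*s^2 - 4*s + 24)/(s*(s^2 - 6*s + 9))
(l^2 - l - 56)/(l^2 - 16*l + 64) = (l + 7)/(l - 8)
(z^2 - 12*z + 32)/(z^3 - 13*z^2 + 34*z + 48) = (z - 4)/(z^2 - 5*z - 6)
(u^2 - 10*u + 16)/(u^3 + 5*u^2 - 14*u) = (u - 8)/(u*(u + 7))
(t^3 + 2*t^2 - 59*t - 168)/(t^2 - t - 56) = t + 3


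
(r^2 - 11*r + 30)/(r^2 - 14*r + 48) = (r - 5)/(r - 8)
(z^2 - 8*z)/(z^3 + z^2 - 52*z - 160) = z/(z^2 + 9*z + 20)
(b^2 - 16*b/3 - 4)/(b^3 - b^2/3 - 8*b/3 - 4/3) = (b - 6)/(b^2 - b - 2)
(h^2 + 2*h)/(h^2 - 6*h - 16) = h/(h - 8)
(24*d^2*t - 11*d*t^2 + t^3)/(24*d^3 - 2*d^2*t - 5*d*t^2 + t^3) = t*(-8*d + t)/(-8*d^2 - 2*d*t + t^2)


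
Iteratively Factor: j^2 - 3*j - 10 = (j + 2)*(j - 5)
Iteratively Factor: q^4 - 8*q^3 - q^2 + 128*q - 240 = (q + 4)*(q^3 - 12*q^2 + 47*q - 60) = (q - 3)*(q + 4)*(q^2 - 9*q + 20) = (q - 4)*(q - 3)*(q + 4)*(q - 5)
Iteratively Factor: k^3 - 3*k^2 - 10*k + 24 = (k + 3)*(k^2 - 6*k + 8) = (k - 2)*(k + 3)*(k - 4)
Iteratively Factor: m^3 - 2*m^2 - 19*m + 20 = (m - 1)*(m^2 - m - 20) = (m - 1)*(m + 4)*(m - 5)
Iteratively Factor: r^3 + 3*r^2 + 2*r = (r + 1)*(r^2 + 2*r) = r*(r + 1)*(r + 2)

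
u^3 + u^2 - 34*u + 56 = (u - 4)*(u - 2)*(u + 7)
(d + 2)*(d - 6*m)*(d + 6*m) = d^3 + 2*d^2 - 36*d*m^2 - 72*m^2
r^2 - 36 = (r - 6)*(r + 6)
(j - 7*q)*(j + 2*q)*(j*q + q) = j^3*q - 5*j^2*q^2 + j^2*q - 14*j*q^3 - 5*j*q^2 - 14*q^3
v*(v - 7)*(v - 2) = v^3 - 9*v^2 + 14*v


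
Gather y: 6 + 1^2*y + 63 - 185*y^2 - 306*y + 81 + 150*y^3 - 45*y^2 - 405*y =150*y^3 - 230*y^2 - 710*y + 150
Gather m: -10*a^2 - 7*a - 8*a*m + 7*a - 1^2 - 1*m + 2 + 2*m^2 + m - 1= -10*a^2 - 8*a*m + 2*m^2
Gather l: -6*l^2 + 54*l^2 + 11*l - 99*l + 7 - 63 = 48*l^2 - 88*l - 56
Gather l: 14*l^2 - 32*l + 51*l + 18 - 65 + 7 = 14*l^2 + 19*l - 40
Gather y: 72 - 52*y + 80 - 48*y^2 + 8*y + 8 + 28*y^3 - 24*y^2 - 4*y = 28*y^3 - 72*y^2 - 48*y + 160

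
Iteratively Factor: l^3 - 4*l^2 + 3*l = (l - 1)*(l^2 - 3*l) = l*(l - 1)*(l - 3)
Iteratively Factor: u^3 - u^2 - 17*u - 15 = (u + 3)*(u^2 - 4*u - 5) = (u - 5)*(u + 3)*(u + 1)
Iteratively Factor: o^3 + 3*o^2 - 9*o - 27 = (o - 3)*(o^2 + 6*o + 9) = (o - 3)*(o + 3)*(o + 3)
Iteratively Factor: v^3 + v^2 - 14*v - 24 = (v + 2)*(v^2 - v - 12) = (v + 2)*(v + 3)*(v - 4)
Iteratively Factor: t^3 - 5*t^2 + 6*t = (t)*(t^2 - 5*t + 6) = t*(t - 2)*(t - 3)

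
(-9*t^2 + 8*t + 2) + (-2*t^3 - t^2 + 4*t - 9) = -2*t^3 - 10*t^2 + 12*t - 7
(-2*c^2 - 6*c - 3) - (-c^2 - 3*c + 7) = -c^2 - 3*c - 10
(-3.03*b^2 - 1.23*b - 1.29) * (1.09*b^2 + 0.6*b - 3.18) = -3.3027*b^4 - 3.1587*b^3 + 7.4913*b^2 + 3.1374*b + 4.1022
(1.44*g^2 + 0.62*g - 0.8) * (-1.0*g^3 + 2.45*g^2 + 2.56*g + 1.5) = -1.44*g^5 + 2.908*g^4 + 6.0054*g^3 + 1.7872*g^2 - 1.118*g - 1.2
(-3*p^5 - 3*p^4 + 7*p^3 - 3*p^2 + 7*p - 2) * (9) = -27*p^5 - 27*p^4 + 63*p^3 - 27*p^2 + 63*p - 18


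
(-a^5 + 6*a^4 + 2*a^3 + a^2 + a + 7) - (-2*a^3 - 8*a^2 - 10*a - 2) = -a^5 + 6*a^4 + 4*a^3 + 9*a^2 + 11*a + 9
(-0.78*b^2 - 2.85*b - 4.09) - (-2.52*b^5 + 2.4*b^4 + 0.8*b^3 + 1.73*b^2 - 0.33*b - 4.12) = 2.52*b^5 - 2.4*b^4 - 0.8*b^3 - 2.51*b^2 - 2.52*b + 0.0300000000000002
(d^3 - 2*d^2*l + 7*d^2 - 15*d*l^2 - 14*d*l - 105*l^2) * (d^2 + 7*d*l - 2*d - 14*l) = d^5 + 5*d^4*l + 5*d^4 - 29*d^3*l^2 + 25*d^3*l - 14*d^3 - 105*d^2*l^3 - 145*d^2*l^2 - 70*d^2*l - 525*d*l^3 + 406*d*l^2 + 1470*l^3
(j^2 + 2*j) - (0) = j^2 + 2*j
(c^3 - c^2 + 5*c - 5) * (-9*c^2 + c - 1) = -9*c^5 + 10*c^4 - 47*c^3 + 51*c^2 - 10*c + 5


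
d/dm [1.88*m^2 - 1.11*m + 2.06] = 3.76*m - 1.11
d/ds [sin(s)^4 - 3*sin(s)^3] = (4*sin(s) - 9)*sin(s)^2*cos(s)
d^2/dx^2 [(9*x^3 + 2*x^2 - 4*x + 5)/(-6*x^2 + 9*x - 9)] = 2*(-23*x^3 + 219*x^2 - 225*x + 3)/(3*(8*x^6 - 36*x^5 + 90*x^4 - 135*x^3 + 135*x^2 - 81*x + 27))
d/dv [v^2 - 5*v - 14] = 2*v - 5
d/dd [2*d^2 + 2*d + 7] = 4*d + 2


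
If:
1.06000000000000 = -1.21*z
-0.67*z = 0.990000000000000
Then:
No Solution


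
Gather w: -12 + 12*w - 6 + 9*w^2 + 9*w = 9*w^2 + 21*w - 18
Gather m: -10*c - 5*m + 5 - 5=-10*c - 5*m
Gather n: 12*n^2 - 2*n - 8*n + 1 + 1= 12*n^2 - 10*n + 2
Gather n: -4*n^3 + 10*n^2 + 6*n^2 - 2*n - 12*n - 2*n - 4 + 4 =-4*n^3 + 16*n^2 - 16*n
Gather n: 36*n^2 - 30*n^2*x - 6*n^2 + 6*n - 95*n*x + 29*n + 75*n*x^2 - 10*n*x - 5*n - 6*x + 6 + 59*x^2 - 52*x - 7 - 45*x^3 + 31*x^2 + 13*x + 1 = n^2*(30 - 30*x) + n*(75*x^2 - 105*x + 30) - 45*x^3 + 90*x^2 - 45*x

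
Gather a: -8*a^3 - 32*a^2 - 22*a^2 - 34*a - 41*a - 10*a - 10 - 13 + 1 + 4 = -8*a^3 - 54*a^2 - 85*a - 18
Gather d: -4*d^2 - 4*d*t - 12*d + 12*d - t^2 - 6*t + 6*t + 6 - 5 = -4*d^2 - 4*d*t - t^2 + 1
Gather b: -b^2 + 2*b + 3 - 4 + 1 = -b^2 + 2*b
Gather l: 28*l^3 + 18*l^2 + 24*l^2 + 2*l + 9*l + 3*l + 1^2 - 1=28*l^3 + 42*l^2 + 14*l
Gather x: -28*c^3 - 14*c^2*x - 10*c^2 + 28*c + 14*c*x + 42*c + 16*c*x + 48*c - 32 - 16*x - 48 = -28*c^3 - 10*c^2 + 118*c + x*(-14*c^2 + 30*c - 16) - 80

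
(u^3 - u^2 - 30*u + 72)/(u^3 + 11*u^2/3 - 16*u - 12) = 3*(u - 4)/(3*u + 2)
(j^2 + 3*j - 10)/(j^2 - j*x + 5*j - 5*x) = (2 - j)/(-j + x)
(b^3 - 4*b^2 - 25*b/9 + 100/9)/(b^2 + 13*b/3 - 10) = (3*b^2 - 7*b - 20)/(3*(b + 6))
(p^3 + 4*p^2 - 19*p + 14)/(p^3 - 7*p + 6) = (p + 7)/(p + 3)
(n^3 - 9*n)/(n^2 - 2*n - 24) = n*(9 - n^2)/(-n^2 + 2*n + 24)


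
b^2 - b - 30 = (b - 6)*(b + 5)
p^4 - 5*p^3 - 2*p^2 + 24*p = p*(p - 4)*(p - 3)*(p + 2)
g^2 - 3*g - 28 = (g - 7)*(g + 4)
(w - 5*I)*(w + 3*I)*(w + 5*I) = w^3 + 3*I*w^2 + 25*w + 75*I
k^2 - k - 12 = (k - 4)*(k + 3)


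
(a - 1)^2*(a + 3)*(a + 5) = a^4 + 6*a^3 - 22*a + 15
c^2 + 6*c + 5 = (c + 1)*(c + 5)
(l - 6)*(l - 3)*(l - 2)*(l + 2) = l^4 - 9*l^3 + 14*l^2 + 36*l - 72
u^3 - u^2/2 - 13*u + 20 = (u - 5/2)*(u - 2)*(u + 4)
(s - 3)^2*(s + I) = s^3 - 6*s^2 + I*s^2 + 9*s - 6*I*s + 9*I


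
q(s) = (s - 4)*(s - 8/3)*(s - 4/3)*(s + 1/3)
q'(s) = (s - 4)*(s - 8/3)*(s - 4/3) + (s - 4)*(s - 8/3)*(s + 1/3) + (s - 4)*(s - 4/3)*(s + 1/3) + (s - 8/3)*(s - 4/3)*(s + 1/3) = 4*s^3 - 23*s^2 + 304*s/9 - 208/27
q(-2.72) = 350.18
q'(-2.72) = -350.24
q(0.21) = -5.68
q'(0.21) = -1.59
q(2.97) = -1.69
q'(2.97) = -5.47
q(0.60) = -4.81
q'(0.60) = 5.15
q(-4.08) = 1105.63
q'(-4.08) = -800.05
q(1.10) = -1.52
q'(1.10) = 6.95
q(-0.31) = -0.49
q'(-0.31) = -20.50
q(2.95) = -1.58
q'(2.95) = -5.53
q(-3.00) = 458.37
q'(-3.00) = -424.04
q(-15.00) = 80410.81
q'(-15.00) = -19189.37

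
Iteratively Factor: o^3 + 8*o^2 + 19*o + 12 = (o + 4)*(o^2 + 4*o + 3) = (o + 3)*(o + 4)*(o + 1)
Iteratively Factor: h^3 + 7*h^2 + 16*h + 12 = (h + 2)*(h^2 + 5*h + 6) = (h + 2)*(h + 3)*(h + 2)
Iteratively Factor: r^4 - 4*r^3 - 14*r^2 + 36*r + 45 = (r - 3)*(r^3 - r^2 - 17*r - 15) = (r - 5)*(r - 3)*(r^2 + 4*r + 3) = (r - 5)*(r - 3)*(r + 1)*(r + 3)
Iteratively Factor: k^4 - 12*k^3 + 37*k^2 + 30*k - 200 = (k - 5)*(k^3 - 7*k^2 + 2*k + 40) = (k - 5)^2*(k^2 - 2*k - 8) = (k - 5)^2*(k + 2)*(k - 4)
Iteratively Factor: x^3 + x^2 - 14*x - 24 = (x + 3)*(x^2 - 2*x - 8) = (x - 4)*(x + 3)*(x + 2)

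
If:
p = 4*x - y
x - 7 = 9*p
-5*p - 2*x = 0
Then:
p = -14/23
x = 35/23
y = 154/23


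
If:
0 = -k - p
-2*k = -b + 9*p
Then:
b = 7*p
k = -p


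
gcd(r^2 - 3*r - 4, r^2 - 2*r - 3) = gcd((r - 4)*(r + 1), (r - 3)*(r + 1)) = r + 1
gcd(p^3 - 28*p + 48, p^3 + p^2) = 1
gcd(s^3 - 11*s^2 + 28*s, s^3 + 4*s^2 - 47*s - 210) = s - 7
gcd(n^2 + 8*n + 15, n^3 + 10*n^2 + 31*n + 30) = n^2 + 8*n + 15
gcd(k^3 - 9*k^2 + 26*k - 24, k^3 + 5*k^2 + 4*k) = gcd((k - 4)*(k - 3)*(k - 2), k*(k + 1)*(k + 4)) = 1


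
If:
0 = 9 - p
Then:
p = 9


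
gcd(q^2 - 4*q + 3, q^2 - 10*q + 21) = q - 3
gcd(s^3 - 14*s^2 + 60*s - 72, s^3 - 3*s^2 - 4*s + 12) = s - 2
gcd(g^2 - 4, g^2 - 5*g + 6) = g - 2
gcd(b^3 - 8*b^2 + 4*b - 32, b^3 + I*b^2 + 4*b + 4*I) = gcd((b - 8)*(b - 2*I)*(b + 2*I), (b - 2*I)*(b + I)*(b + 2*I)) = b^2 + 4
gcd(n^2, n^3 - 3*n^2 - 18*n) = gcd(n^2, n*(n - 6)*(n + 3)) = n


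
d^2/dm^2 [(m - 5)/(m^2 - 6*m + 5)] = 2/(m^3 - 3*m^2 + 3*m - 1)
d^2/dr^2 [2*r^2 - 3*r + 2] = 4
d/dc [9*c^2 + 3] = 18*c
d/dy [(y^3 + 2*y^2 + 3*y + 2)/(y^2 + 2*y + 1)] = (y^2 + 2*y - 1)/(y^2 + 2*y + 1)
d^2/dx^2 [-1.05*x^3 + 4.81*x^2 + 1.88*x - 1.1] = 9.62 - 6.3*x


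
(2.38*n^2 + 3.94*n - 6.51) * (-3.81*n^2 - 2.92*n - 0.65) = -9.0678*n^4 - 21.961*n^3 + 11.7513*n^2 + 16.4482*n + 4.2315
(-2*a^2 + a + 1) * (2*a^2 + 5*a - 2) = -4*a^4 - 8*a^3 + 11*a^2 + 3*a - 2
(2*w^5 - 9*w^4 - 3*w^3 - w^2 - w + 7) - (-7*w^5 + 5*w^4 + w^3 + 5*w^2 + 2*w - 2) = 9*w^5 - 14*w^4 - 4*w^3 - 6*w^2 - 3*w + 9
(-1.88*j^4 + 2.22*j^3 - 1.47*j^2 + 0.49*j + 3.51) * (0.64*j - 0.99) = -1.2032*j^5 + 3.282*j^4 - 3.1386*j^3 + 1.7689*j^2 + 1.7613*j - 3.4749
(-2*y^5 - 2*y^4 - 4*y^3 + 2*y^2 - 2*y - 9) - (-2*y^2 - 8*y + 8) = -2*y^5 - 2*y^4 - 4*y^3 + 4*y^2 + 6*y - 17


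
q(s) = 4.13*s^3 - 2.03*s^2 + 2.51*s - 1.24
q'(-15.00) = 2851.16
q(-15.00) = -14434.39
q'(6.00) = 424.19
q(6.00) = 832.82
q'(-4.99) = 331.28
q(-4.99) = -577.47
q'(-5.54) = 405.27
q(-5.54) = -779.68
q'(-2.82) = 112.49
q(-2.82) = -117.08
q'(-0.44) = 6.70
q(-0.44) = -3.09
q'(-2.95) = 122.31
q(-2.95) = -132.34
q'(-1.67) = 43.84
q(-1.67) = -30.33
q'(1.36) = 19.90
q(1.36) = 8.81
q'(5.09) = 302.85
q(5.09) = 503.57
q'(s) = 12.39*s^2 - 4.06*s + 2.51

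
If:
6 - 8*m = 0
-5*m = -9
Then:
No Solution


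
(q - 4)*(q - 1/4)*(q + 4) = q^3 - q^2/4 - 16*q + 4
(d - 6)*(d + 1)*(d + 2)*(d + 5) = d^4 + 2*d^3 - 31*d^2 - 92*d - 60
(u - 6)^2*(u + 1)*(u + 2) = u^4 - 9*u^3 + 2*u^2 + 84*u + 72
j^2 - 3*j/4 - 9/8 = (j - 3/2)*(j + 3/4)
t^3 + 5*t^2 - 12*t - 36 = (t - 3)*(t + 2)*(t + 6)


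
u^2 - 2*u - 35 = (u - 7)*(u + 5)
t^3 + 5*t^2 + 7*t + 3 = (t + 1)^2*(t + 3)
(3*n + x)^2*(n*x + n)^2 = 9*n^4*x^2 + 18*n^4*x + 9*n^4 + 6*n^3*x^3 + 12*n^3*x^2 + 6*n^3*x + n^2*x^4 + 2*n^2*x^3 + n^2*x^2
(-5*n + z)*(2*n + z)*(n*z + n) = -10*n^3*z - 10*n^3 - 3*n^2*z^2 - 3*n^2*z + n*z^3 + n*z^2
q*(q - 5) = q^2 - 5*q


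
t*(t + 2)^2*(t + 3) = t^4 + 7*t^3 + 16*t^2 + 12*t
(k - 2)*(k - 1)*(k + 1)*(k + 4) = k^4 + 2*k^3 - 9*k^2 - 2*k + 8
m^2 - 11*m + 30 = (m - 6)*(m - 5)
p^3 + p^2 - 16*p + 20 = (p - 2)^2*(p + 5)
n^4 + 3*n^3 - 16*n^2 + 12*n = n*(n - 2)*(n - 1)*(n + 6)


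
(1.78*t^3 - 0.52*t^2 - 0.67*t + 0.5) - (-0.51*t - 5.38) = 1.78*t^3 - 0.52*t^2 - 0.16*t + 5.88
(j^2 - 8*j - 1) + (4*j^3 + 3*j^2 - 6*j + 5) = 4*j^3 + 4*j^2 - 14*j + 4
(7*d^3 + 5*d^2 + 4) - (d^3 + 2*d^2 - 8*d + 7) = 6*d^3 + 3*d^2 + 8*d - 3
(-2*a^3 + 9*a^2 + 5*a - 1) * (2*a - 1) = -4*a^4 + 20*a^3 + a^2 - 7*a + 1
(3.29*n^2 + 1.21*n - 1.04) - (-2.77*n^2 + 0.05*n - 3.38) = 6.06*n^2 + 1.16*n + 2.34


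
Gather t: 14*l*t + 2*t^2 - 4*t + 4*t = 14*l*t + 2*t^2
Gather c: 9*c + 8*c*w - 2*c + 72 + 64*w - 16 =c*(8*w + 7) + 64*w + 56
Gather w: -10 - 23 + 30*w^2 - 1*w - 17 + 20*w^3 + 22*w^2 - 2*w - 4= 20*w^3 + 52*w^2 - 3*w - 54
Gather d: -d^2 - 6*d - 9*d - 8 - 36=-d^2 - 15*d - 44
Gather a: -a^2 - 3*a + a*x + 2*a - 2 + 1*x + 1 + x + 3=-a^2 + a*(x - 1) + 2*x + 2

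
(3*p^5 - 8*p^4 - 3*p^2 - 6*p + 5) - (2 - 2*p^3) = 3*p^5 - 8*p^4 + 2*p^3 - 3*p^2 - 6*p + 3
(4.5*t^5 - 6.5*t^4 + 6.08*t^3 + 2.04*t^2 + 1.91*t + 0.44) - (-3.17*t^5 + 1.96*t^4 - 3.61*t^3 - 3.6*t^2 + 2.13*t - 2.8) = 7.67*t^5 - 8.46*t^4 + 9.69*t^3 + 5.64*t^2 - 0.22*t + 3.24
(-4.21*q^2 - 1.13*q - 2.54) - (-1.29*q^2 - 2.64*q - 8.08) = -2.92*q^2 + 1.51*q + 5.54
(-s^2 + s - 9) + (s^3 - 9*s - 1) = s^3 - s^2 - 8*s - 10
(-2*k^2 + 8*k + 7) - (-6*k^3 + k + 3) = 6*k^3 - 2*k^2 + 7*k + 4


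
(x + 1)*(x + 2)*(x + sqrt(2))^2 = x^4 + 2*sqrt(2)*x^3 + 3*x^3 + 4*x^2 + 6*sqrt(2)*x^2 + 4*sqrt(2)*x + 6*x + 4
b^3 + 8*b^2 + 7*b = b*(b + 1)*(b + 7)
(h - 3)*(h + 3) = h^2 - 9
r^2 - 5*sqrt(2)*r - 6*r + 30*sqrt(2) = (r - 6)*(r - 5*sqrt(2))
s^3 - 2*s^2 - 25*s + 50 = (s - 5)*(s - 2)*(s + 5)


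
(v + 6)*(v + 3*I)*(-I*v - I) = -I*v^3 + 3*v^2 - 7*I*v^2 + 21*v - 6*I*v + 18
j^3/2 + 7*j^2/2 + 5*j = j*(j/2 + 1)*(j + 5)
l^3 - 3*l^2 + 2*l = l*(l - 2)*(l - 1)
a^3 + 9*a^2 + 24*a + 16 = (a + 1)*(a + 4)^2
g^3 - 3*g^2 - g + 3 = (g - 3)*(g - 1)*(g + 1)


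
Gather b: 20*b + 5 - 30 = 20*b - 25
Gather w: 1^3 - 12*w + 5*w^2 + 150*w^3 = 150*w^3 + 5*w^2 - 12*w + 1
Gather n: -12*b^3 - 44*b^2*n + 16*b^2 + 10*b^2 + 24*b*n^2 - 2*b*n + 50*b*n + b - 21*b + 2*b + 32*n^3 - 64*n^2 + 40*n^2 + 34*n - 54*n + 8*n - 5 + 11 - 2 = -12*b^3 + 26*b^2 - 18*b + 32*n^3 + n^2*(24*b - 24) + n*(-44*b^2 + 48*b - 12) + 4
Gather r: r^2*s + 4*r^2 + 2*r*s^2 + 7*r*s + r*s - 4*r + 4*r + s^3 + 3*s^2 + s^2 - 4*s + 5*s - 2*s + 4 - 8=r^2*(s + 4) + r*(2*s^2 + 8*s) + s^3 + 4*s^2 - s - 4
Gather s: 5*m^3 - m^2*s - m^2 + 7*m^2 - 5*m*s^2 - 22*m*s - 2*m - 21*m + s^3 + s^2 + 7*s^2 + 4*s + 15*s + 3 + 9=5*m^3 + 6*m^2 - 23*m + s^3 + s^2*(8 - 5*m) + s*(-m^2 - 22*m + 19) + 12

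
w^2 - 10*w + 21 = (w - 7)*(w - 3)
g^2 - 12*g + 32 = (g - 8)*(g - 4)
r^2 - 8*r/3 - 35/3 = (r - 5)*(r + 7/3)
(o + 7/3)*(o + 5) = o^2 + 22*o/3 + 35/3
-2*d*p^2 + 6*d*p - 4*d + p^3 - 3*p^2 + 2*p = (-2*d + p)*(p - 2)*(p - 1)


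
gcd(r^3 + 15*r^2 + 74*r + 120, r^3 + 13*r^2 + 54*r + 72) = r^2 + 10*r + 24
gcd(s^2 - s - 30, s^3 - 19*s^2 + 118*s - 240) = s - 6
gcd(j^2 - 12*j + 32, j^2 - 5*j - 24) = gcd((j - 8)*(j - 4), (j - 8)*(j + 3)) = j - 8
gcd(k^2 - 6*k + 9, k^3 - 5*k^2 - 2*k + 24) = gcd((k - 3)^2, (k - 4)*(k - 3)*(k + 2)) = k - 3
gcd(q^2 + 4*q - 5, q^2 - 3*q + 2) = q - 1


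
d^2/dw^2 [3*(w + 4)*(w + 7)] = 6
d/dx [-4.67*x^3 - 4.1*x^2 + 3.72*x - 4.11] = -14.01*x^2 - 8.2*x + 3.72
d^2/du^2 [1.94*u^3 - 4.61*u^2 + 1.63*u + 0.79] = 11.64*u - 9.22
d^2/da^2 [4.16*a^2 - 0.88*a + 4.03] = 8.32000000000000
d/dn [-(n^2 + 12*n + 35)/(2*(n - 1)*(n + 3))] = (5*n^2 + 38*n + 53)/(n^4 + 4*n^3 - 2*n^2 - 12*n + 9)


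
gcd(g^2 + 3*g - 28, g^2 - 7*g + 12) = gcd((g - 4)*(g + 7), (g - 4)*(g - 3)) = g - 4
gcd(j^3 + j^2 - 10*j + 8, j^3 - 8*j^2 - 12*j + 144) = j + 4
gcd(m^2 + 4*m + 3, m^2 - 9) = m + 3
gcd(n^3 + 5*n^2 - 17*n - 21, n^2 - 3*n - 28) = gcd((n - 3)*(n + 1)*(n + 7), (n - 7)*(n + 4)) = 1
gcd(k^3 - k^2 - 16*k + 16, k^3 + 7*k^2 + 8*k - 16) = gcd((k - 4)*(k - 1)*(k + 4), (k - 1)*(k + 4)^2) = k^2 + 3*k - 4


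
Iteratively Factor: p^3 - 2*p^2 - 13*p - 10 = (p + 1)*(p^2 - 3*p - 10) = (p - 5)*(p + 1)*(p + 2)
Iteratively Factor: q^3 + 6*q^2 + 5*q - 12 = (q + 3)*(q^2 + 3*q - 4) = (q + 3)*(q + 4)*(q - 1)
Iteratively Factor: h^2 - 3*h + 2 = (h - 2)*(h - 1)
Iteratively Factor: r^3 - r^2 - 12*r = (r - 4)*(r^2 + 3*r) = (r - 4)*(r + 3)*(r)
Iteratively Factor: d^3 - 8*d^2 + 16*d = (d - 4)*(d^2 - 4*d) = d*(d - 4)*(d - 4)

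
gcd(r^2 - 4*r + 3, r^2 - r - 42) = 1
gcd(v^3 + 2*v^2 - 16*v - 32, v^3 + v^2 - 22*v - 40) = v^2 + 6*v + 8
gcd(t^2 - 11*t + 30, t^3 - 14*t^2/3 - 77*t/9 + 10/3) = t - 6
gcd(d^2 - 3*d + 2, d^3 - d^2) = d - 1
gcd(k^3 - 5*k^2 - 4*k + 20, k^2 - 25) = k - 5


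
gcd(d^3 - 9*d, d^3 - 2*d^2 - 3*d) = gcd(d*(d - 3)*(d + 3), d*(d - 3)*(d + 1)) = d^2 - 3*d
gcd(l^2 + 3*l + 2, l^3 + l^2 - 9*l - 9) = l + 1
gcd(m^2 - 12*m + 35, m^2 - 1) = 1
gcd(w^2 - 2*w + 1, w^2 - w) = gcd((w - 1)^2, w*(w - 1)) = w - 1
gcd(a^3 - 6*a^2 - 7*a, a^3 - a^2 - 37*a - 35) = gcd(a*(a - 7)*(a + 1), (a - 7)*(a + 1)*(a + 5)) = a^2 - 6*a - 7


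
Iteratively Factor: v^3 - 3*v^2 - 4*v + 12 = (v + 2)*(v^2 - 5*v + 6) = (v - 3)*(v + 2)*(v - 2)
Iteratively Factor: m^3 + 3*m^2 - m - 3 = (m + 1)*(m^2 + 2*m - 3) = (m + 1)*(m + 3)*(m - 1)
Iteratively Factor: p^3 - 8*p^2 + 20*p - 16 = (p - 4)*(p^2 - 4*p + 4) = (p - 4)*(p - 2)*(p - 2)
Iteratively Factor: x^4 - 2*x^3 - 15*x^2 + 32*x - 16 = (x + 4)*(x^3 - 6*x^2 + 9*x - 4) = (x - 1)*(x + 4)*(x^2 - 5*x + 4) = (x - 1)^2*(x + 4)*(x - 4)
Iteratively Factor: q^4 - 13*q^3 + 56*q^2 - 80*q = (q)*(q^3 - 13*q^2 + 56*q - 80) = q*(q - 4)*(q^2 - 9*q + 20) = q*(q - 4)^2*(q - 5)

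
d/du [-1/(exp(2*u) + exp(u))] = (2*exp(u) + 1)*exp(-u)/(exp(u) + 1)^2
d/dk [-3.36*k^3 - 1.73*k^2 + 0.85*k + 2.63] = -10.08*k^2 - 3.46*k + 0.85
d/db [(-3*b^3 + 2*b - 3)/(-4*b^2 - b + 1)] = (12*b^4 + 6*b^3 - b^2 - 24*b - 1)/(16*b^4 + 8*b^3 - 7*b^2 - 2*b + 1)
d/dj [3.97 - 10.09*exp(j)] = -10.09*exp(j)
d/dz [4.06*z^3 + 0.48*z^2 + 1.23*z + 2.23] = 12.18*z^2 + 0.96*z + 1.23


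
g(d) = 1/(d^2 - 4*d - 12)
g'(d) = (4 - 2*d)/(d^2 - 4*d - 12)^2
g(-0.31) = -0.09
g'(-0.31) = 0.04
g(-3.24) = 0.09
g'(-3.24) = 0.08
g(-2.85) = 0.13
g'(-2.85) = 0.17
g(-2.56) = 0.21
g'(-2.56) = 0.40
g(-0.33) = -0.09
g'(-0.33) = 0.04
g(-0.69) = -0.11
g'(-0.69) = 0.07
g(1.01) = -0.07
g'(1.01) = 0.01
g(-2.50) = 0.24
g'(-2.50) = 0.50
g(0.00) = -0.08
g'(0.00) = 0.03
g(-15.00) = 0.00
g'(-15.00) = 0.00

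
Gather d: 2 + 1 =3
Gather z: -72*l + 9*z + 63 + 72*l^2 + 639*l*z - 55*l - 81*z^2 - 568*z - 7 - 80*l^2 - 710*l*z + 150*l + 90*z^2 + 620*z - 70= -8*l^2 + 23*l + 9*z^2 + z*(61 - 71*l) - 14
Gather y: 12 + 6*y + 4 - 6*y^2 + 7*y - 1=-6*y^2 + 13*y + 15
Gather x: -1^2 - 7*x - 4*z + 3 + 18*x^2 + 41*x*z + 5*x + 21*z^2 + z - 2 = 18*x^2 + x*(41*z - 2) + 21*z^2 - 3*z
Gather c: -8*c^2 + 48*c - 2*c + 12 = -8*c^2 + 46*c + 12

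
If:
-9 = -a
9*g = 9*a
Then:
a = 9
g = 9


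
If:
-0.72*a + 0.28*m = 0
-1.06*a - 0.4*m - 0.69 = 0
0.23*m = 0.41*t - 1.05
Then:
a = -0.33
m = -0.85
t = 2.08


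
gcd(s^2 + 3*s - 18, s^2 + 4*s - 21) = s - 3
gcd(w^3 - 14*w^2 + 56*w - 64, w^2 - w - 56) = w - 8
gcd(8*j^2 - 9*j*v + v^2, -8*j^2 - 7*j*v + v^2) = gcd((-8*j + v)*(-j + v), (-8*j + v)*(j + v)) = -8*j + v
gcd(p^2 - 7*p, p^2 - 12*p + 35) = p - 7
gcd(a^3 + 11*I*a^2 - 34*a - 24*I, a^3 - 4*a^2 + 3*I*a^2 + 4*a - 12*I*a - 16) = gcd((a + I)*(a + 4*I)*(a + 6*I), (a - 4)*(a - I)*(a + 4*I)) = a + 4*I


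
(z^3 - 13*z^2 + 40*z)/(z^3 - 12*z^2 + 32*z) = (z - 5)/(z - 4)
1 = 1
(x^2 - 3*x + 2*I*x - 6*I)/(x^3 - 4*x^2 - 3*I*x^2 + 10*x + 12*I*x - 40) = (x - 3)/(x^2 - x*(4 + 5*I) + 20*I)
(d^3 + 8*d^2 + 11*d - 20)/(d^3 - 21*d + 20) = (d + 4)/(d - 4)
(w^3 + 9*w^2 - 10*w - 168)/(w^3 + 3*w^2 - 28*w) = (w + 6)/w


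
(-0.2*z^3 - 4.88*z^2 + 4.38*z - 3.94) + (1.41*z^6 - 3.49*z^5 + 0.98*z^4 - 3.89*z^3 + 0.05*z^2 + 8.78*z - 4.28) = 1.41*z^6 - 3.49*z^5 + 0.98*z^4 - 4.09*z^3 - 4.83*z^2 + 13.16*z - 8.22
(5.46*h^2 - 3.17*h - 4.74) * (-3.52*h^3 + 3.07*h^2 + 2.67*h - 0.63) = -19.2192*h^5 + 27.9206*h^4 + 21.5311*h^3 - 26.4555*h^2 - 10.6587*h + 2.9862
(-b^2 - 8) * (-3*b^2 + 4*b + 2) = 3*b^4 - 4*b^3 + 22*b^2 - 32*b - 16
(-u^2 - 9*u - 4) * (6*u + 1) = -6*u^3 - 55*u^2 - 33*u - 4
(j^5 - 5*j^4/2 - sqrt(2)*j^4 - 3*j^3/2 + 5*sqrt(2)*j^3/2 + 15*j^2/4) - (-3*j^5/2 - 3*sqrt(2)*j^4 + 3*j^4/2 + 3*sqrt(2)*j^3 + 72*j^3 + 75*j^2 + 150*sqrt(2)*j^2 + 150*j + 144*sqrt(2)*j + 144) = 5*j^5/2 - 4*j^4 + 2*sqrt(2)*j^4 - 147*j^3/2 - sqrt(2)*j^3/2 - 150*sqrt(2)*j^2 - 285*j^2/4 - 144*sqrt(2)*j - 150*j - 144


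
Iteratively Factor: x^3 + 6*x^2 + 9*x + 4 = (x + 1)*(x^2 + 5*x + 4) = (x + 1)^2*(x + 4)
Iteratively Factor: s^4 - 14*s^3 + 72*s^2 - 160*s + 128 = (s - 2)*(s^3 - 12*s^2 + 48*s - 64) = (s - 4)*(s - 2)*(s^2 - 8*s + 16) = (s - 4)^2*(s - 2)*(s - 4)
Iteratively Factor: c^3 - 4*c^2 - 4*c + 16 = (c - 4)*(c^2 - 4) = (c - 4)*(c + 2)*(c - 2)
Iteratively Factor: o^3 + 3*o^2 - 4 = (o - 1)*(o^2 + 4*o + 4) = (o - 1)*(o + 2)*(o + 2)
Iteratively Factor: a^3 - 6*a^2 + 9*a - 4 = (a - 1)*(a^2 - 5*a + 4) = (a - 4)*(a - 1)*(a - 1)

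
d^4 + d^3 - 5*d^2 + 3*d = d*(d - 1)^2*(d + 3)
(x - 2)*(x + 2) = x^2 - 4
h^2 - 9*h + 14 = (h - 7)*(h - 2)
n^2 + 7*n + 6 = (n + 1)*(n + 6)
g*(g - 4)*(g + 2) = g^3 - 2*g^2 - 8*g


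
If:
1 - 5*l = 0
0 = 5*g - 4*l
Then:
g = 4/25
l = 1/5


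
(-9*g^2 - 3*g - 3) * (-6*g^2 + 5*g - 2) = 54*g^4 - 27*g^3 + 21*g^2 - 9*g + 6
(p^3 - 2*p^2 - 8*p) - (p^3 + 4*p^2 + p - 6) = -6*p^2 - 9*p + 6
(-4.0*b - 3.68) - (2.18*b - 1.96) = -6.18*b - 1.72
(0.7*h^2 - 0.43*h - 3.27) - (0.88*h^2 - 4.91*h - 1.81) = -0.18*h^2 + 4.48*h - 1.46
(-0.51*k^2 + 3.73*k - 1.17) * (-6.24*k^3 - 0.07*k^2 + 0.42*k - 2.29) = 3.1824*k^5 - 23.2395*k^4 + 6.8255*k^3 + 2.8164*k^2 - 9.0331*k + 2.6793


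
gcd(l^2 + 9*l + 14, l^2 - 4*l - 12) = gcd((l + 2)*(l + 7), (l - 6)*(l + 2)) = l + 2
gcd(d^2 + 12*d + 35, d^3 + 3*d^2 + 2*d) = 1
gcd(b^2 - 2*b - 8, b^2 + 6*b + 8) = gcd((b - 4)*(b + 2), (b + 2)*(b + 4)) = b + 2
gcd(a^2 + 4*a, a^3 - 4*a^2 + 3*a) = a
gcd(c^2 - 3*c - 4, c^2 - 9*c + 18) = 1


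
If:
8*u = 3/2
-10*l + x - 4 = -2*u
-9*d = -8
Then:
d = 8/9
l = x/10 - 29/80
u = 3/16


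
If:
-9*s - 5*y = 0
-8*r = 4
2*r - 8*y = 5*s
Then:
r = -1/2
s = 5/47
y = -9/47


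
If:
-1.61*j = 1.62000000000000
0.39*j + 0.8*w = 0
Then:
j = -1.01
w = 0.49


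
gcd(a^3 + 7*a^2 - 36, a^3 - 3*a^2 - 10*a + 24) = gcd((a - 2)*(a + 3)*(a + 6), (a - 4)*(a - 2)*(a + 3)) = a^2 + a - 6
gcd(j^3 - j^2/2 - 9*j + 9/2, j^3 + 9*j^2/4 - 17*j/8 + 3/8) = j^2 + 5*j/2 - 3/2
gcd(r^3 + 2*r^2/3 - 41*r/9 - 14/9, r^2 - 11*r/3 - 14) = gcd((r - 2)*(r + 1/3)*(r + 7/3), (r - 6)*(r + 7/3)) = r + 7/3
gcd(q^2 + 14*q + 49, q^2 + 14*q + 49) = q^2 + 14*q + 49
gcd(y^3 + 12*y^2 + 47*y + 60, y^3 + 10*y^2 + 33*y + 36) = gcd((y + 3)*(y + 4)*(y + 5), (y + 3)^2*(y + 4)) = y^2 + 7*y + 12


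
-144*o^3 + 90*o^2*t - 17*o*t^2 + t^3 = (-8*o + t)*(-6*o + t)*(-3*o + t)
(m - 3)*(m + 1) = m^2 - 2*m - 3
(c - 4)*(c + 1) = c^2 - 3*c - 4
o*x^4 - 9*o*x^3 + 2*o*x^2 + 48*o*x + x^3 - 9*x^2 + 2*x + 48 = (x - 8)*(x - 3)*(x + 2)*(o*x + 1)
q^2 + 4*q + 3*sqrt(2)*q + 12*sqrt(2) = (q + 4)*(q + 3*sqrt(2))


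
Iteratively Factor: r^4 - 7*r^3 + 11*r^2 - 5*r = (r - 1)*(r^3 - 6*r^2 + 5*r) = (r - 1)^2*(r^2 - 5*r) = r*(r - 1)^2*(r - 5)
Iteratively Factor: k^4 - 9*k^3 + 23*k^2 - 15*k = (k - 1)*(k^3 - 8*k^2 + 15*k) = (k - 5)*(k - 1)*(k^2 - 3*k) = (k - 5)*(k - 3)*(k - 1)*(k)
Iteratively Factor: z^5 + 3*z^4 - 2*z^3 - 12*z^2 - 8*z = (z + 2)*(z^4 + z^3 - 4*z^2 - 4*z) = (z + 2)^2*(z^3 - z^2 - 2*z) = z*(z + 2)^2*(z^2 - z - 2) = z*(z - 2)*(z + 2)^2*(z + 1)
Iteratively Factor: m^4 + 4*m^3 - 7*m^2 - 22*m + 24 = (m + 4)*(m^3 - 7*m + 6) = (m + 3)*(m + 4)*(m^2 - 3*m + 2) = (m - 2)*(m + 3)*(m + 4)*(m - 1)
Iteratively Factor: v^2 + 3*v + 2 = (v + 1)*(v + 2)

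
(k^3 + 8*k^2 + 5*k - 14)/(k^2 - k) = k + 9 + 14/k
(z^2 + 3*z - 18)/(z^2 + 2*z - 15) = (z + 6)/(z + 5)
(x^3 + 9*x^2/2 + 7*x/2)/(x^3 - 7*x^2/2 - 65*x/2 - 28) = x/(x - 8)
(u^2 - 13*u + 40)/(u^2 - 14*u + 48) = (u - 5)/(u - 6)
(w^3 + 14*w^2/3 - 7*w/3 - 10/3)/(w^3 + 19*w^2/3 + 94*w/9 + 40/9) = 3*(w^2 + 4*w - 5)/(3*w^2 + 17*w + 20)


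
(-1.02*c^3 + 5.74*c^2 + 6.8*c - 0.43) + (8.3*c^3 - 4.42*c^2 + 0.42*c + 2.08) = 7.28*c^3 + 1.32*c^2 + 7.22*c + 1.65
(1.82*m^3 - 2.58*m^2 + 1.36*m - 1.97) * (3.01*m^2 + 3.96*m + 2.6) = 5.4782*m^5 - 0.558599999999999*m^4 - 1.3912*m^3 - 7.2521*m^2 - 4.2652*m - 5.122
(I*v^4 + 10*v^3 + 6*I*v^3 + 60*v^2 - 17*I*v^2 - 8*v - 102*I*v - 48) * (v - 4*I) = I*v^5 + 14*v^4 + 6*I*v^4 + 84*v^3 - 57*I*v^3 - 76*v^2 - 342*I*v^2 - 456*v + 32*I*v + 192*I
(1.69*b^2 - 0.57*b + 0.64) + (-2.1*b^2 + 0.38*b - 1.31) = -0.41*b^2 - 0.19*b - 0.67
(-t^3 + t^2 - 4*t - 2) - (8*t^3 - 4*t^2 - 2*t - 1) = -9*t^3 + 5*t^2 - 2*t - 1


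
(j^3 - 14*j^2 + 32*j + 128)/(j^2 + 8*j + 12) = (j^2 - 16*j + 64)/(j + 6)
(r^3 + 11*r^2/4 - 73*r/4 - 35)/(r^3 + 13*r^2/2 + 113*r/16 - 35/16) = 4*(r - 4)/(4*r - 1)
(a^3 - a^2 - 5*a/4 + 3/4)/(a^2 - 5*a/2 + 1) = (2*a^2 - a - 3)/(2*(a - 2))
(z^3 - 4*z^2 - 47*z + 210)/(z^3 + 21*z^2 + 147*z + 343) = (z^2 - 11*z + 30)/(z^2 + 14*z + 49)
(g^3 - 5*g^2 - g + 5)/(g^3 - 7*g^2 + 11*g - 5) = (g + 1)/(g - 1)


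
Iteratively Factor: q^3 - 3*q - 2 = (q + 1)*(q^2 - q - 2) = (q + 1)^2*(q - 2)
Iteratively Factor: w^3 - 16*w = (w - 4)*(w^2 + 4*w) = (w - 4)*(w + 4)*(w)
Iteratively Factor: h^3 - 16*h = (h + 4)*(h^2 - 4*h) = h*(h + 4)*(h - 4)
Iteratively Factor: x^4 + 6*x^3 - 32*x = (x - 2)*(x^3 + 8*x^2 + 16*x) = (x - 2)*(x + 4)*(x^2 + 4*x) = (x - 2)*(x + 4)^2*(x)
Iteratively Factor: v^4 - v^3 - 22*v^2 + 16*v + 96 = (v + 4)*(v^3 - 5*v^2 - 2*v + 24) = (v - 3)*(v + 4)*(v^2 - 2*v - 8) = (v - 3)*(v + 2)*(v + 4)*(v - 4)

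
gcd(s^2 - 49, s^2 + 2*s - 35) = s + 7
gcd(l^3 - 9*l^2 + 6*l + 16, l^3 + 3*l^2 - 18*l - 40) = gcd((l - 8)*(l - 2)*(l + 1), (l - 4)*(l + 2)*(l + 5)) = 1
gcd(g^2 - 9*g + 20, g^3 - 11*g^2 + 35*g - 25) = g - 5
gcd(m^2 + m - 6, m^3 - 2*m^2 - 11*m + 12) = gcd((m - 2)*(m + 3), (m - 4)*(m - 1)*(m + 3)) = m + 3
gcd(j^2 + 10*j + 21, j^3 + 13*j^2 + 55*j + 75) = j + 3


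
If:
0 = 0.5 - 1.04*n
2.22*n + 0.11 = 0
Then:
No Solution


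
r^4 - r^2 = r^2*(r - 1)*(r + 1)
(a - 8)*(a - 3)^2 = a^3 - 14*a^2 + 57*a - 72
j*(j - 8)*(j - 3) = j^3 - 11*j^2 + 24*j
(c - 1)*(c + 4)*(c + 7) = c^3 + 10*c^2 + 17*c - 28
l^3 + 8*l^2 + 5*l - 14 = (l - 1)*(l + 2)*(l + 7)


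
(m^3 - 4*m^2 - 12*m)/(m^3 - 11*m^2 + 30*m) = (m + 2)/(m - 5)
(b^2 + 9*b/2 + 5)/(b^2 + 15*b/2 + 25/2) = (b + 2)/(b + 5)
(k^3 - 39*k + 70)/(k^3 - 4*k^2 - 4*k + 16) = (k^2 + 2*k - 35)/(k^2 - 2*k - 8)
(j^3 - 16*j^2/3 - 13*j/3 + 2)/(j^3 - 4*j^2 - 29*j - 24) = (j^2 - 19*j/3 + 2)/(j^2 - 5*j - 24)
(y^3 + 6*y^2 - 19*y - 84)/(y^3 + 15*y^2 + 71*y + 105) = (y - 4)/(y + 5)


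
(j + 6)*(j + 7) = j^2 + 13*j + 42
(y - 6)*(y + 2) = y^2 - 4*y - 12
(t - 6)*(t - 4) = t^2 - 10*t + 24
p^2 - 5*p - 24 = (p - 8)*(p + 3)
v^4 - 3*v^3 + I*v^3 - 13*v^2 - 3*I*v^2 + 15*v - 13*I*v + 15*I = (v - 5)*(v - 1)*(v + 3)*(v + I)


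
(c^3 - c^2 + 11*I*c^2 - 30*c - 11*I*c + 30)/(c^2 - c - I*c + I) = (c^2 + 11*I*c - 30)/(c - I)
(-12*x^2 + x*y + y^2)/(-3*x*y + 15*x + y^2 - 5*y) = (4*x + y)/(y - 5)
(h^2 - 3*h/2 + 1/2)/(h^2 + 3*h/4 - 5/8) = 4*(h - 1)/(4*h + 5)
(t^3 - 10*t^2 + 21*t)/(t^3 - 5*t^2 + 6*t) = (t - 7)/(t - 2)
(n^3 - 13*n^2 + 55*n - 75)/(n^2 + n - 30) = (n^2 - 8*n + 15)/(n + 6)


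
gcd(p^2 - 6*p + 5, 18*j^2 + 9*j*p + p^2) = 1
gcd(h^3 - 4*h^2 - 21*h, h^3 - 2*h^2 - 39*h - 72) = h + 3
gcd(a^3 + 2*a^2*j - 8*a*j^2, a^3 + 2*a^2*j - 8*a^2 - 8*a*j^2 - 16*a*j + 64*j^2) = a^2 + 2*a*j - 8*j^2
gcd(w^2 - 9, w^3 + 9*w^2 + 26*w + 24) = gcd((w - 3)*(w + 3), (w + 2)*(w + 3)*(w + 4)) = w + 3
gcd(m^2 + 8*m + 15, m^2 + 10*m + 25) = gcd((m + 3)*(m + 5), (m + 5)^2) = m + 5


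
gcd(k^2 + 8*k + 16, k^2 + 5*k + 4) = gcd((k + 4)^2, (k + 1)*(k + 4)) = k + 4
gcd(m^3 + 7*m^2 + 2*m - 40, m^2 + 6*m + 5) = m + 5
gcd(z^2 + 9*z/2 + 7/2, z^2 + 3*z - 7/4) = z + 7/2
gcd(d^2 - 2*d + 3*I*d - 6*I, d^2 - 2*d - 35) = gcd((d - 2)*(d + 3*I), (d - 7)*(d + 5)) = 1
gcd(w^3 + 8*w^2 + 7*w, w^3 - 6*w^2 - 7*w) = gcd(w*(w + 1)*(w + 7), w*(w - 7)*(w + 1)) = w^2 + w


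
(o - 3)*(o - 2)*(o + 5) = o^3 - 19*o + 30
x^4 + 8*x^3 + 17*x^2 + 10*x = x*(x + 1)*(x + 2)*(x + 5)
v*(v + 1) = v^2 + v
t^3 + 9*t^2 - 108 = (t - 3)*(t + 6)^2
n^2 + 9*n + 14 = (n + 2)*(n + 7)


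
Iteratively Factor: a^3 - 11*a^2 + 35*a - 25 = (a - 1)*(a^2 - 10*a + 25) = (a - 5)*(a - 1)*(a - 5)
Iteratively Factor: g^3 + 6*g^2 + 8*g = (g + 2)*(g^2 + 4*g) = (g + 2)*(g + 4)*(g)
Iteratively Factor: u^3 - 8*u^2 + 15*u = (u)*(u^2 - 8*u + 15) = u*(u - 3)*(u - 5)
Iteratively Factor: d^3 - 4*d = (d)*(d^2 - 4) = d*(d - 2)*(d + 2)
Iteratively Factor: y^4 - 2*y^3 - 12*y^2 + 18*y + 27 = (y + 3)*(y^3 - 5*y^2 + 3*y + 9) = (y - 3)*(y + 3)*(y^2 - 2*y - 3) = (y - 3)^2*(y + 3)*(y + 1)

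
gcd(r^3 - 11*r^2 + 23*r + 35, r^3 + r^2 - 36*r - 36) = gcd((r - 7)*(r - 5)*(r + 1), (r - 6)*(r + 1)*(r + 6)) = r + 1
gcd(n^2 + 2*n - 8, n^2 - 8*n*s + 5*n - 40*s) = 1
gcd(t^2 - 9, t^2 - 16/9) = 1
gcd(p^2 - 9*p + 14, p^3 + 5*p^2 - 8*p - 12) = p - 2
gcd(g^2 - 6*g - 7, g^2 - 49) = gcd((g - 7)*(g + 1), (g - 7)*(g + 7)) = g - 7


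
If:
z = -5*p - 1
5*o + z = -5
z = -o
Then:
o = -5/4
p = -9/20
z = 5/4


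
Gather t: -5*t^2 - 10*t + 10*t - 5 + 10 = 5 - 5*t^2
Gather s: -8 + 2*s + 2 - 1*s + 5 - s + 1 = 0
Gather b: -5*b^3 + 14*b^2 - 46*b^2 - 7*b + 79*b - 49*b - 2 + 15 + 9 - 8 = -5*b^3 - 32*b^2 + 23*b + 14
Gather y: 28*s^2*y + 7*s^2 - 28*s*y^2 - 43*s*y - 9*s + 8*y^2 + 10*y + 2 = 7*s^2 - 9*s + y^2*(8 - 28*s) + y*(28*s^2 - 43*s + 10) + 2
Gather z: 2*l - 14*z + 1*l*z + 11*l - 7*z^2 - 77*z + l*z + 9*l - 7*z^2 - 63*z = 22*l - 14*z^2 + z*(2*l - 154)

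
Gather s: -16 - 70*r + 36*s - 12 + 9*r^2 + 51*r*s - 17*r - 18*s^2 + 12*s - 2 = 9*r^2 - 87*r - 18*s^2 + s*(51*r + 48) - 30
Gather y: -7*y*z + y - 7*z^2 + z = y*(1 - 7*z) - 7*z^2 + z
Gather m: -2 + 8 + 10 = 16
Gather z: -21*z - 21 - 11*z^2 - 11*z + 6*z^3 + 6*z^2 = 6*z^3 - 5*z^2 - 32*z - 21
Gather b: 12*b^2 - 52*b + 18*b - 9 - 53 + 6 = 12*b^2 - 34*b - 56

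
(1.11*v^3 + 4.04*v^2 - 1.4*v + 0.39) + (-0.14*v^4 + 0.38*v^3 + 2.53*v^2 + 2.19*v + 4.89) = -0.14*v^4 + 1.49*v^3 + 6.57*v^2 + 0.79*v + 5.28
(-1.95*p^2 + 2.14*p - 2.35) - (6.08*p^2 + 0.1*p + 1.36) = -8.03*p^2 + 2.04*p - 3.71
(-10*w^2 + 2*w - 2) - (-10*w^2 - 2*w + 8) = 4*w - 10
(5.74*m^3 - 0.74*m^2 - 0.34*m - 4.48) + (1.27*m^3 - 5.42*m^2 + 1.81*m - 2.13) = 7.01*m^3 - 6.16*m^2 + 1.47*m - 6.61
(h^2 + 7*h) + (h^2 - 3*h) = 2*h^2 + 4*h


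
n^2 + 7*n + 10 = (n + 2)*(n + 5)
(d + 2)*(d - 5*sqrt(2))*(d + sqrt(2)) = d^3 - 4*sqrt(2)*d^2 + 2*d^2 - 8*sqrt(2)*d - 10*d - 20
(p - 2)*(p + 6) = p^2 + 4*p - 12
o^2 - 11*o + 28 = (o - 7)*(o - 4)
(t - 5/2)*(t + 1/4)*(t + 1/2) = t^3 - 7*t^2/4 - 7*t/4 - 5/16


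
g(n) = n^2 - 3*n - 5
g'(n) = 2*n - 3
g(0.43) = -6.11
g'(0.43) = -2.14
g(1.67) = -7.22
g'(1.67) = 0.34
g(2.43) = -6.39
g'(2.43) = 1.86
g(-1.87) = 4.11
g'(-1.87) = -6.74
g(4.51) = 1.81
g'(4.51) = 6.02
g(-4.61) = 30.08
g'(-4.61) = -12.22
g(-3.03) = 13.27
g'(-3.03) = -9.06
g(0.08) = -5.23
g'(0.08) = -2.84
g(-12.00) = 175.00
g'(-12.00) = -27.00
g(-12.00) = 175.00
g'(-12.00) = -27.00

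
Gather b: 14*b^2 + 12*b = 14*b^2 + 12*b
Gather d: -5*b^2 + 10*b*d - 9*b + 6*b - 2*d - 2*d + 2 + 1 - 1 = -5*b^2 - 3*b + d*(10*b - 4) + 2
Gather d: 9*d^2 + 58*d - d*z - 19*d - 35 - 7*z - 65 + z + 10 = 9*d^2 + d*(39 - z) - 6*z - 90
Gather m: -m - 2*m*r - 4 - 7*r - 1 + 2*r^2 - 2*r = m*(-2*r - 1) + 2*r^2 - 9*r - 5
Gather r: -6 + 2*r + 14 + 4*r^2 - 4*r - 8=4*r^2 - 2*r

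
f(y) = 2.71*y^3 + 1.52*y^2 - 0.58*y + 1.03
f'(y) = 8.13*y^2 + 3.04*y - 0.58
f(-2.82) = -46.02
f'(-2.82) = 55.50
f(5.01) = 377.06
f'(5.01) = 218.71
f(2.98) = 84.52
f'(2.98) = 80.68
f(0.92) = 3.89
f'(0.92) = 9.10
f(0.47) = 1.37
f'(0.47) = 2.64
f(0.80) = 2.93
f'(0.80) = 7.06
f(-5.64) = -433.54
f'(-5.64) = 240.89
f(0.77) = 2.72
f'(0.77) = 6.58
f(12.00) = 4895.83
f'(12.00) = 1206.62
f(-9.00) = -1846.22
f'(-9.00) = 630.59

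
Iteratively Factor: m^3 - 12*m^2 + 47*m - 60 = (m - 5)*(m^2 - 7*m + 12) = (m - 5)*(m - 4)*(m - 3)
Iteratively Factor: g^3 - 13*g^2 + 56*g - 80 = (g - 4)*(g^2 - 9*g + 20) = (g - 5)*(g - 4)*(g - 4)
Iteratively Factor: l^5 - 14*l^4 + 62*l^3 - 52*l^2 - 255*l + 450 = (l - 5)*(l^4 - 9*l^3 + 17*l^2 + 33*l - 90) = (l - 5)^2*(l^3 - 4*l^2 - 3*l + 18) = (l - 5)^2*(l + 2)*(l^2 - 6*l + 9) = (l - 5)^2*(l - 3)*(l + 2)*(l - 3)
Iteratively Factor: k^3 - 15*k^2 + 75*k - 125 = (k - 5)*(k^2 - 10*k + 25) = (k - 5)^2*(k - 5)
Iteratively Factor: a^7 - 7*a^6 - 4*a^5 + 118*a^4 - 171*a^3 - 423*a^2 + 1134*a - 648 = (a + 3)*(a^6 - 10*a^5 + 26*a^4 + 40*a^3 - 291*a^2 + 450*a - 216) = (a - 3)*(a + 3)*(a^5 - 7*a^4 + 5*a^3 + 55*a^2 - 126*a + 72) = (a - 3)^2*(a + 3)*(a^4 - 4*a^3 - 7*a^2 + 34*a - 24) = (a - 4)*(a - 3)^2*(a + 3)*(a^3 - 7*a + 6) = (a - 4)*(a - 3)^2*(a - 2)*(a + 3)*(a^2 + 2*a - 3) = (a - 4)*(a - 3)^2*(a - 2)*(a + 3)^2*(a - 1)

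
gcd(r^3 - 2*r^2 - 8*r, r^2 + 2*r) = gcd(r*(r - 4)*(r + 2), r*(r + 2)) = r^2 + 2*r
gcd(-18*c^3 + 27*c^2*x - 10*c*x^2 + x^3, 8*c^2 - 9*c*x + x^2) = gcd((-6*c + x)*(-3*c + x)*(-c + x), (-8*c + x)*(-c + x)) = -c + x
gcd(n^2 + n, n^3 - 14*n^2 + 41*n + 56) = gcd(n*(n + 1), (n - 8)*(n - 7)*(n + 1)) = n + 1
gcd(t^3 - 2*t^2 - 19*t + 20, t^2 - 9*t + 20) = t - 5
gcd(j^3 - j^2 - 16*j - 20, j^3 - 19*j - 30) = j^2 - 3*j - 10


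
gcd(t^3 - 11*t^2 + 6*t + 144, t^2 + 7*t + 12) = t + 3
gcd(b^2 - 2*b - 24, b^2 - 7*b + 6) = b - 6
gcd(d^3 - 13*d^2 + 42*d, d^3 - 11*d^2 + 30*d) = d^2 - 6*d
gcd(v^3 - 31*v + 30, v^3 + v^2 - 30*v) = v^2 + v - 30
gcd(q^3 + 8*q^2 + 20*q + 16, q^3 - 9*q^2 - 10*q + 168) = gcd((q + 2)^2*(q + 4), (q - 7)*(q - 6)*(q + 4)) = q + 4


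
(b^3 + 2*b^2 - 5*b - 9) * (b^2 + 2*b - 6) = b^5 + 4*b^4 - 7*b^3 - 31*b^2 + 12*b + 54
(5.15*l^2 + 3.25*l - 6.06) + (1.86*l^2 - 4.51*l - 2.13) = 7.01*l^2 - 1.26*l - 8.19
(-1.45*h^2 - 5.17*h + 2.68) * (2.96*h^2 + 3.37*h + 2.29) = -4.292*h^4 - 20.1897*h^3 - 12.8106*h^2 - 2.8077*h + 6.1372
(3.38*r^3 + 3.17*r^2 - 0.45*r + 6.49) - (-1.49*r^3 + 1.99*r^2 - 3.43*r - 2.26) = 4.87*r^3 + 1.18*r^2 + 2.98*r + 8.75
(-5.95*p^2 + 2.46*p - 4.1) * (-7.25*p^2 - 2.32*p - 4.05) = 43.1375*p^4 - 4.031*p^3 + 48.1153*p^2 - 0.451000000000001*p + 16.605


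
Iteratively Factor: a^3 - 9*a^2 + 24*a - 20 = (a - 2)*(a^2 - 7*a + 10) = (a - 2)^2*(a - 5)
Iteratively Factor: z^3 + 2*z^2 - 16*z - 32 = (z + 4)*(z^2 - 2*z - 8) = (z + 2)*(z + 4)*(z - 4)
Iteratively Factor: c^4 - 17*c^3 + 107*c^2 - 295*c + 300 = (c - 3)*(c^3 - 14*c^2 + 65*c - 100) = (c - 4)*(c - 3)*(c^2 - 10*c + 25) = (c - 5)*(c - 4)*(c - 3)*(c - 5)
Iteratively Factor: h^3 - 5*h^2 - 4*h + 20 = (h + 2)*(h^2 - 7*h + 10) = (h - 5)*(h + 2)*(h - 2)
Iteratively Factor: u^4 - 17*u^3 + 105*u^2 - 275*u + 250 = (u - 2)*(u^3 - 15*u^2 + 75*u - 125) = (u - 5)*(u - 2)*(u^2 - 10*u + 25) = (u - 5)^2*(u - 2)*(u - 5)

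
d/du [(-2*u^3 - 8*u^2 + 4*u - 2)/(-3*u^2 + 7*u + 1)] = 2*(3*u^4 - 14*u^3 - 25*u^2 - 14*u + 9)/(9*u^4 - 42*u^3 + 43*u^2 + 14*u + 1)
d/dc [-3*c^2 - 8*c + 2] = -6*c - 8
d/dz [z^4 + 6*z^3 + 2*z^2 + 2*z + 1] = 4*z^3 + 18*z^2 + 4*z + 2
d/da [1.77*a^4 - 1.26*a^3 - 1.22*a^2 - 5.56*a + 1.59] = 7.08*a^3 - 3.78*a^2 - 2.44*a - 5.56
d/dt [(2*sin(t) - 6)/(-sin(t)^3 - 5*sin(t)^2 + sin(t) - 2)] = 8*(-58*sin(2*t) - sin(4*t) + 4*cos(3*t))/(-sin(t) - sin(3*t) - 10*cos(2*t) + 18)^2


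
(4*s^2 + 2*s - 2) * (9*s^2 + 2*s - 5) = 36*s^4 + 26*s^3 - 34*s^2 - 14*s + 10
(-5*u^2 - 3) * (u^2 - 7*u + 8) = -5*u^4 + 35*u^3 - 43*u^2 + 21*u - 24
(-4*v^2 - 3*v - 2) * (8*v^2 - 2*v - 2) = -32*v^4 - 16*v^3 - 2*v^2 + 10*v + 4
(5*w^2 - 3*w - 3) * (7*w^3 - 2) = 35*w^5 - 21*w^4 - 21*w^3 - 10*w^2 + 6*w + 6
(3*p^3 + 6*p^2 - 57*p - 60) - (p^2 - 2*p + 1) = 3*p^3 + 5*p^2 - 55*p - 61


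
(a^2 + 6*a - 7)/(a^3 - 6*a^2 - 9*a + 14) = (a + 7)/(a^2 - 5*a - 14)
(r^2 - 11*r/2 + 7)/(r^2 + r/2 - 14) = (r - 2)/(r + 4)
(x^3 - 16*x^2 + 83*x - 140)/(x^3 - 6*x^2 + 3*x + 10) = (x^2 - 11*x + 28)/(x^2 - x - 2)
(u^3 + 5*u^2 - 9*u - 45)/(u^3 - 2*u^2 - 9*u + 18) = (u + 5)/(u - 2)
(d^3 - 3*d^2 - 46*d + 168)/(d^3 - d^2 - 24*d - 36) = (d^2 + 3*d - 28)/(d^2 + 5*d + 6)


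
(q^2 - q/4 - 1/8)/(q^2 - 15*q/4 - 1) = (q - 1/2)/(q - 4)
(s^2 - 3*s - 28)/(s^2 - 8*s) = (s^2 - 3*s - 28)/(s*(s - 8))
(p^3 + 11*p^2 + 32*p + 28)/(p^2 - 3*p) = (p^3 + 11*p^2 + 32*p + 28)/(p*(p - 3))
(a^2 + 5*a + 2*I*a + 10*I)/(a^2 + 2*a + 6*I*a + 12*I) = (a^2 + a*(5 + 2*I) + 10*I)/(a^2 + a*(2 + 6*I) + 12*I)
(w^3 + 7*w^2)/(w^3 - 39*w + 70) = w^2/(w^2 - 7*w + 10)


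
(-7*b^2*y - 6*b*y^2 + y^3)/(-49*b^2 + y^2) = y*(b + y)/(7*b + y)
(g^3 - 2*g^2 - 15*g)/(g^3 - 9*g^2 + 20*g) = (g + 3)/(g - 4)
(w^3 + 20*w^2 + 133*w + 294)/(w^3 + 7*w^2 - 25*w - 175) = (w^2 + 13*w + 42)/(w^2 - 25)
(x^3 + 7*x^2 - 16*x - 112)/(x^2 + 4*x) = x + 3 - 28/x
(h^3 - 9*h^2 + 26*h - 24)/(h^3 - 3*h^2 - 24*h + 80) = (h^2 - 5*h + 6)/(h^2 + h - 20)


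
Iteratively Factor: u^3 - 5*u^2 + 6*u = (u)*(u^2 - 5*u + 6) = u*(u - 2)*(u - 3)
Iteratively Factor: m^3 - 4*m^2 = (m)*(m^2 - 4*m) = m^2*(m - 4)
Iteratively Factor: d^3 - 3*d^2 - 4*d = (d + 1)*(d^2 - 4*d) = (d - 4)*(d + 1)*(d)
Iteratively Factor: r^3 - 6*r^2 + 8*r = (r - 4)*(r^2 - 2*r) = r*(r - 4)*(r - 2)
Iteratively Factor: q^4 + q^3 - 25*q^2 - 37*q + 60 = (q + 3)*(q^3 - 2*q^2 - 19*q + 20) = (q - 5)*(q + 3)*(q^2 + 3*q - 4) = (q - 5)*(q + 3)*(q + 4)*(q - 1)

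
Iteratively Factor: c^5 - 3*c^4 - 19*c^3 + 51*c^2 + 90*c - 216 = (c - 3)*(c^4 - 19*c^2 - 6*c + 72) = (c - 4)*(c - 3)*(c^3 + 4*c^2 - 3*c - 18) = (c - 4)*(c - 3)*(c + 3)*(c^2 + c - 6) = (c - 4)*(c - 3)*(c + 3)^2*(c - 2)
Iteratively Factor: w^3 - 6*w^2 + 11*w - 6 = (w - 1)*(w^2 - 5*w + 6) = (w - 2)*(w - 1)*(w - 3)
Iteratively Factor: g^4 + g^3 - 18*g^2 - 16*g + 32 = (g + 4)*(g^3 - 3*g^2 - 6*g + 8) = (g - 1)*(g + 4)*(g^2 - 2*g - 8) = (g - 4)*(g - 1)*(g + 4)*(g + 2)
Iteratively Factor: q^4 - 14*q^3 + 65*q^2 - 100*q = (q - 5)*(q^3 - 9*q^2 + 20*q) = (q - 5)*(q - 4)*(q^2 - 5*q) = (q - 5)^2*(q - 4)*(q)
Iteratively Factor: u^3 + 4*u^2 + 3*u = (u + 3)*(u^2 + u) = u*(u + 3)*(u + 1)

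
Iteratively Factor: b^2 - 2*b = (b - 2)*(b)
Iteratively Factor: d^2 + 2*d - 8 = (d + 4)*(d - 2)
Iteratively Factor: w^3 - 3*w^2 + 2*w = (w - 2)*(w^2 - w) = w*(w - 2)*(w - 1)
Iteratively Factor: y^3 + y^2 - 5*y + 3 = (y + 3)*(y^2 - 2*y + 1) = (y - 1)*(y + 3)*(y - 1)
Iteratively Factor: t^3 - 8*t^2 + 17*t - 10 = (t - 5)*(t^2 - 3*t + 2) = (t - 5)*(t - 1)*(t - 2)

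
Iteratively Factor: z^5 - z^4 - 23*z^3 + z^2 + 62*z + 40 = (z + 1)*(z^4 - 2*z^3 - 21*z^2 + 22*z + 40) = (z - 5)*(z + 1)*(z^3 + 3*z^2 - 6*z - 8) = (z - 5)*(z + 1)*(z + 4)*(z^2 - z - 2) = (z - 5)*(z - 2)*(z + 1)*(z + 4)*(z + 1)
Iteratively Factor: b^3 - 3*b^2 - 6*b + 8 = (b - 1)*(b^2 - 2*b - 8) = (b - 4)*(b - 1)*(b + 2)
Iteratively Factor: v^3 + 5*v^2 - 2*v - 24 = (v + 3)*(v^2 + 2*v - 8) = (v - 2)*(v + 3)*(v + 4)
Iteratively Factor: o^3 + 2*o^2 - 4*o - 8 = (o + 2)*(o^2 - 4) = (o + 2)^2*(o - 2)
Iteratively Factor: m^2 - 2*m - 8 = (m + 2)*(m - 4)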